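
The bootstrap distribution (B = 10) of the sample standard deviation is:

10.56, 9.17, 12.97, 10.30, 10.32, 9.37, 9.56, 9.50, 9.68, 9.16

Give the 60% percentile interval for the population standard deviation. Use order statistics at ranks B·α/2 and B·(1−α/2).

(9.17, 10.32)

Sorted replicates: 9.16, 9.17, 9.37, 9.50, 9.56, 9.68, 10.30, 10.32, 10.56, 12.97
α = 0.40; lower rank = 10 × 0.200 = 2; upper rank = 10 × 0.800 = 8.
The 2nd smallest replicate is 9.17; the 8th is 10.32.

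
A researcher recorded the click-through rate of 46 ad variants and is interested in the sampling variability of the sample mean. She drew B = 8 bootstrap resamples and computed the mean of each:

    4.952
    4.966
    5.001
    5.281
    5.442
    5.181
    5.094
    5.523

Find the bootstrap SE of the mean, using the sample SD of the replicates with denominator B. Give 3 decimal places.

SE* = 0.204

Bootstrap SE is the standard deviation of the 8 replicate means.
Mean of replicates: (4.952 + 4.966 + 5.001 + 5.281 + 5.442 + 5.181 + 5.094 + 5.523) / 8 = 41.4400 / 8 = 5.1800
Sum of squared deviations: (−0.2280)² + (−0.2140)² + (−0.1790)² + (+0.1010)² + (+0.2620)² + (+0.0010)² + (−0.0860)² + (+0.3430)² = 0.3337
Variance = 0.3337 / 8 = 0.0417
SE* = √0.0417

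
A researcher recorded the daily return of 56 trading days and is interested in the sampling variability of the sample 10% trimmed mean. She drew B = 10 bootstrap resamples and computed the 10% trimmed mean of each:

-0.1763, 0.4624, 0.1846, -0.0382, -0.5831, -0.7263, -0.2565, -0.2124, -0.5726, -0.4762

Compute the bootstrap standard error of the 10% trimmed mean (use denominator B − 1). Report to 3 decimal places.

SE* = 0.371

Bootstrap SE is the standard deviation of the 10 replicate 10% trimmed means.
Mean of replicates: ((-0.1763) + 0.4624 + 0.1846 + (-0.0382) + (-0.5831) + (-0.7263) + (-0.2565) + (-0.2124) + (-0.5726) + (-0.4762)) / 10 = -2.39460 / 10 = -0.23946
Sum of squared deviations: (+0.06316)² + (+0.70186)² + (+0.42406)² + (+0.20126)² + (−0.34364)² + (−0.48684)² + (−0.01704)² + (+0.02706)² + (−0.33314)² + (−0.23674)² = 1.24008
Variance = 1.24008 / 9 = 0.13779
SE* = √0.13779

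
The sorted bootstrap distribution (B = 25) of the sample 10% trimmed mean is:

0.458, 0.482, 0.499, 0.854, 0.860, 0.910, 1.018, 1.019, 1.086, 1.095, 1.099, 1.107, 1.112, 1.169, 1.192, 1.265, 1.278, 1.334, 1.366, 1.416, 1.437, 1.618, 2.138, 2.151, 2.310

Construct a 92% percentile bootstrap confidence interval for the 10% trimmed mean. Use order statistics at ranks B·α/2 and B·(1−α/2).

(0.458, 2.151)

α = 0.08; lower rank = 25 × 0.040 = 1; upper rank = 25 × 0.960 = 24.
The 1st smallest replicate is 0.458; the 24th is 2.151.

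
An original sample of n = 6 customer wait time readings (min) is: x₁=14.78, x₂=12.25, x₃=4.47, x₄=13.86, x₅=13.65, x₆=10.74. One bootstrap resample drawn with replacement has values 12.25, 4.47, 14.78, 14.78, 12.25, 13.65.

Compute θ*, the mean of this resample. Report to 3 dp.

θ* = 12.030

Mean = (12.25 + 4.47 + 14.78 + 14.78 + 12.25 + 13.65) / 6 = 72.180 / 6 = 12.030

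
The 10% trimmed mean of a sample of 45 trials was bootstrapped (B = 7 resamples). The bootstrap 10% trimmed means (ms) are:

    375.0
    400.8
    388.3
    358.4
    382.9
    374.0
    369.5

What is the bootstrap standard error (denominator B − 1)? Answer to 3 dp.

Bootstrap SE is the standard deviation of the 7 replicate 10% trimmed means.
Mean of replicates: (375.0 + 400.8 + 388.3 + 358.4 + 382.9 + 374.0 + 369.5) / 7 = 2648.9000 / 7 = 378.4143
Sum of squared deviations: (−3.4143)² + (+22.3857)² + (+9.8857)² + (−20.0143)² + (+4.4857)² + (−4.4143)² + (−8.9143)² = 1130.1486
Variance = 1130.1486 / 6 = 188.3581
SE* = √188.3581

SE* = 13.724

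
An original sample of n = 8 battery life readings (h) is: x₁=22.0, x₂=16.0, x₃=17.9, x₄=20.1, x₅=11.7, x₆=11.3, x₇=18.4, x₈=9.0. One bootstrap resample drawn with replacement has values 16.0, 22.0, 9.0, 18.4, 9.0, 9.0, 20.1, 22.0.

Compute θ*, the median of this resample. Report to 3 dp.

θ* = 17.200

Sorted: 9.0, 9.0, 9.0, 16.0, 18.4, 20.1, 22.0, 22.0
Median = average of the two middle values = 17.200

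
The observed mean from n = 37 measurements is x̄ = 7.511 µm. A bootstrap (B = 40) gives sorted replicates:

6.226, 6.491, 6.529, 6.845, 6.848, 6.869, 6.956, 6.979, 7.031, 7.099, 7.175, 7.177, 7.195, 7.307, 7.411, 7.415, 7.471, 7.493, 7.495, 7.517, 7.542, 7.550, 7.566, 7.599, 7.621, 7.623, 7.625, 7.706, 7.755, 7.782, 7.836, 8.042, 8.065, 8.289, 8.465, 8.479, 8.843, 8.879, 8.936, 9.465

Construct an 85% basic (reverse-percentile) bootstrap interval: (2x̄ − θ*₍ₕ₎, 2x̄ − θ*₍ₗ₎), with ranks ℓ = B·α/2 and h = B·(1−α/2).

Percentile endpoints at ranks 3 and 37: θ*₍3₎ = 6.529, θ*₍37₎ = 8.843.
Basic interval reflects these around x̄:
  lower = 2 × 7.511 − 8.843 = 6.179
  upper = 2 × 7.511 − 6.529 = 8.493

(6.179, 8.493)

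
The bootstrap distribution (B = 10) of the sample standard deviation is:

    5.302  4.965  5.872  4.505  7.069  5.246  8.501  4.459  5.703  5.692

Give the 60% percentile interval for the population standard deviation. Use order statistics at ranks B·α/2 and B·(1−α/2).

(4.505, 5.872)

Sorted replicates: 4.459, 4.505, 4.965, 5.246, 5.302, 5.692, 5.703, 5.872, 7.069, 8.501
α = 0.40; lower rank = 10 × 0.200 = 2; upper rank = 10 × 0.800 = 8.
The 2nd smallest replicate is 4.505; the 8th is 5.872.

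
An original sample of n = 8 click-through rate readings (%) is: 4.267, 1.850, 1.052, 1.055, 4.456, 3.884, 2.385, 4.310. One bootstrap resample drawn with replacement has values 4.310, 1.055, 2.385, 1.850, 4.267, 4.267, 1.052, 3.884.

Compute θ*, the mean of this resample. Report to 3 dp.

θ* = 2.884

Mean = (4.310 + 1.055 + 2.385 + 1.850 + 4.267 + 4.267 + 1.052 + 3.884) / 8 = 23.0700 / 8 = 2.884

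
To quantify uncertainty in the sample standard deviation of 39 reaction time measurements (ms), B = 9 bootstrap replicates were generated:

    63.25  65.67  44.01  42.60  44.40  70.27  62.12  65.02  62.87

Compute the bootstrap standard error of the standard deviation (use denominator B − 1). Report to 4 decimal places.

SE* = 10.8651

Bootstrap SE is the standard deviation of the 9 replicate standard deviations.
Mean of replicates: (63.25 + 65.67 + 44.01 + 42.60 + 44.40 + 70.27 + 62.12 + 65.02 + 62.87) / 9 = 520.21000 / 9 = 57.80111
Sum of squared deviations: (+5.44889)² + (+7.86889)² + (−13.79111)² + (−15.20111)² + (−13.40111)² + (+12.46889)² + (+4.31889)² + (+7.21889)² + (+5.06889)² = 944.40009
Variance = 944.40009 / 8 = 118.05001
SE* = √118.05001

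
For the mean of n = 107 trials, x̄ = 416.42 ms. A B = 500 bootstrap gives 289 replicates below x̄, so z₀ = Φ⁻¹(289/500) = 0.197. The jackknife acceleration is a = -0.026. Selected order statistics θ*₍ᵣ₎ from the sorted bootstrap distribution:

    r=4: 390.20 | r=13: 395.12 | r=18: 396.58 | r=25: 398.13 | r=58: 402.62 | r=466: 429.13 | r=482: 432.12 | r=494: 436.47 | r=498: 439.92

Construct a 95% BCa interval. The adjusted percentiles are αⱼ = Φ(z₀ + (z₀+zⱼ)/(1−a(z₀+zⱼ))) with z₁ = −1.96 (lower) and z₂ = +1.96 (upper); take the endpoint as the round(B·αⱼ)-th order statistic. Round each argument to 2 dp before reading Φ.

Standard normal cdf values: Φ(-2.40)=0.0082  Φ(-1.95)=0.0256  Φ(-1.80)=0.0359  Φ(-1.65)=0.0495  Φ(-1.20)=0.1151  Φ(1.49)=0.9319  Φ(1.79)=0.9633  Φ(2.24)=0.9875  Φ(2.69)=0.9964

Lower: z₀ + z₁ = 0.197 + (-1.960) = -1.763; 1 − a(z₀+z₁) = 1 − (-0.026)(-1.763) = 0.9542; argument = 0.197 + (-1.763)/0.9542 = -1.6507 → -1.65.
α₁ = Φ(-1.65) = 0.0495; rank = round(500 × 0.0495) = 25; θ*₍25₎ = 398.13.
Upper: z₀ + z₂ = 2.157; 1 − a(z₀+z₂) = 1.0561; argument = 2.2395 → 2.24; α₂ = 0.9875; rank = 494; θ*₍494₎ = 436.47.

(398.13, 436.47)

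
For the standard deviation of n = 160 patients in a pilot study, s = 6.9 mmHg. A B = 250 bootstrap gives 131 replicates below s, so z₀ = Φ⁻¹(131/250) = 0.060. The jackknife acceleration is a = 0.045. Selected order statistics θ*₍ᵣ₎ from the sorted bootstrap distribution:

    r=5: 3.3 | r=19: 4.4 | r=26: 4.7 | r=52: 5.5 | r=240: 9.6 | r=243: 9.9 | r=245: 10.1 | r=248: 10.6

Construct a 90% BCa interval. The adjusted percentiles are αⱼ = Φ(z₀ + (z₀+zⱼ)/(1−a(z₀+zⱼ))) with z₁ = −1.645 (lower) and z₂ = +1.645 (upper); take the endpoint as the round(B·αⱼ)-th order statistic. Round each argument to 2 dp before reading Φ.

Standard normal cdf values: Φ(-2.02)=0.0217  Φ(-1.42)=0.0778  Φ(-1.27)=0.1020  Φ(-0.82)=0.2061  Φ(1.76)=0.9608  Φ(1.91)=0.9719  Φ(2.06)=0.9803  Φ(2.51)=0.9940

Lower: z₀ + z₁ = 0.060 + (-1.645) = -1.585; 1 − a(z₀+z₁) = 1 − (0.045)(-1.585) = 1.0713; argument = 0.060 + (-1.585)/1.0713 = -1.4195 → -1.42.
α₁ = Φ(-1.42) = 0.0778; rank = round(250 × 0.0778) = 19; θ*₍19₎ = 4.4.
Upper: z₀ + z₂ = 1.705; 1 − a(z₀+z₂) = 0.9233; argument = 1.9067 → 1.91; α₂ = 0.9719; rank = 243; θ*₍243₎ = 9.9.

(4.4, 9.9)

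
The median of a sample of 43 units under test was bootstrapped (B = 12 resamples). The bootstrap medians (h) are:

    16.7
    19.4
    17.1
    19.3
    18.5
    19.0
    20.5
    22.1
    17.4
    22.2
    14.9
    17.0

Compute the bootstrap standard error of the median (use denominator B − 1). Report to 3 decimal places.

Bootstrap SE is the standard deviation of the 12 replicate medians.
Mean of replicates: (16.7 + 19.4 + 17.1 + 19.3 + 18.5 + 19.0 + 20.5 + 22.1 + 17.4 + 22.2 + 14.9 + 17.0) / 12 = 224.1000 / 12 = 18.6750
Sum of squared deviations: (−1.9750)² + (+0.7250)² + (−1.5750)² + (+0.6250)² + (−0.1750)² + (+0.3250)² + (+1.8250)² + (+3.4250)² + (−1.2750)² + (+3.5250)² + (−3.7750)² + (−1.6750)² = 53.6025
Variance = 53.6025 / 11 = 4.8730
SE* = √4.8730

SE* = 2.207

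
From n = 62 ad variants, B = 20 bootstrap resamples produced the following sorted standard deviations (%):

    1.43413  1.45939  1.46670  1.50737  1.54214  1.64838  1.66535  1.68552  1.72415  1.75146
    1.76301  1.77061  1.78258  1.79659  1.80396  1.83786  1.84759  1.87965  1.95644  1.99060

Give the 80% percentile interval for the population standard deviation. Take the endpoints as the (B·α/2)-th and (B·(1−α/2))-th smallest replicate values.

α = 0.20; lower rank = 20 × 0.100 = 2; upper rank = 20 × 0.900 = 18.
The 2nd smallest replicate is 1.45939; the 18th is 1.87965.

(1.45939, 1.87965)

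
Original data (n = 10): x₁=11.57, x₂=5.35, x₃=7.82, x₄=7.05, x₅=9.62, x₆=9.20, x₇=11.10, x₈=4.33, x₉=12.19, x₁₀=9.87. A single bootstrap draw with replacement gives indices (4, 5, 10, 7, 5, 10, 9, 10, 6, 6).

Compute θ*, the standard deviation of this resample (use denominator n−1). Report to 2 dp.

Resample values: 7.05, 9.62, 9.87, 11.10, 9.62, 9.87, 12.19, 9.87, 9.20, 9.20.
Mean = 9.7590; sum of squared deviations = 15.7473
s² = 15.7473 / 9 = 1.7497
s = √1.7497 = 1.32

θ* = 1.32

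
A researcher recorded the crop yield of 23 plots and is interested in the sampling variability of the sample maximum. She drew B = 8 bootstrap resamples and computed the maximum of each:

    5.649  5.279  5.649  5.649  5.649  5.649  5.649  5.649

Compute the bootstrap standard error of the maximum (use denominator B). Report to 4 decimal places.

SE* = 0.1224

Bootstrap SE is the standard deviation of the 8 replicate maximums.
Mean of replicates: (5.649 + 5.279 + 5.649 + 5.649 + 5.649 + 5.649 + 5.649 + 5.649) / 8 = 44.82200 / 8 = 5.60275
Sum of squared deviations: (+0.04625)² + (−0.32375)² + (+0.04625)² + (+0.04625)² + (+0.04625)² + (+0.04625)² + (+0.04625)² + (+0.04625)² = 0.11979
Variance = 0.11979 / 8 = 0.01497
SE* = √0.01497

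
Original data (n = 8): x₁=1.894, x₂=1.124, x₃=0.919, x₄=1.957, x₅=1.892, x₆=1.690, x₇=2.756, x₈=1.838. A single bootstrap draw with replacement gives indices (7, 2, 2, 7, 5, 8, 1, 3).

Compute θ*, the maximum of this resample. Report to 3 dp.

Resample values: 2.756, 1.124, 1.124, 2.756, 1.892, 1.838, 1.894, 0.919.
Maximum = 2.756

θ* = 2.756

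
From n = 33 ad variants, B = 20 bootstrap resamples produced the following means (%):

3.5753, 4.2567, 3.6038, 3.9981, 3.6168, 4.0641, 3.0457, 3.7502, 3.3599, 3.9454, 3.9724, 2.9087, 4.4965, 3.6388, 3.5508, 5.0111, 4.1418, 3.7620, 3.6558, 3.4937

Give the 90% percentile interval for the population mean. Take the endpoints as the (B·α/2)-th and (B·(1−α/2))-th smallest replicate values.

Sorted replicates: 2.9087, 3.0457, 3.3599, 3.4937, 3.5508, 3.5753, 3.6038, 3.6168, 3.6388, 3.6558, 3.7502, 3.7620, 3.9454, 3.9724, 3.9981, 4.0641, 4.1418, 4.2567, 4.4965, 5.0111
α = 0.10; lower rank = 20 × 0.050 = 1; upper rank = 20 × 0.950 = 19.
The 1st smallest replicate is 2.9087; the 19th is 4.4965.

(2.9087, 4.4965)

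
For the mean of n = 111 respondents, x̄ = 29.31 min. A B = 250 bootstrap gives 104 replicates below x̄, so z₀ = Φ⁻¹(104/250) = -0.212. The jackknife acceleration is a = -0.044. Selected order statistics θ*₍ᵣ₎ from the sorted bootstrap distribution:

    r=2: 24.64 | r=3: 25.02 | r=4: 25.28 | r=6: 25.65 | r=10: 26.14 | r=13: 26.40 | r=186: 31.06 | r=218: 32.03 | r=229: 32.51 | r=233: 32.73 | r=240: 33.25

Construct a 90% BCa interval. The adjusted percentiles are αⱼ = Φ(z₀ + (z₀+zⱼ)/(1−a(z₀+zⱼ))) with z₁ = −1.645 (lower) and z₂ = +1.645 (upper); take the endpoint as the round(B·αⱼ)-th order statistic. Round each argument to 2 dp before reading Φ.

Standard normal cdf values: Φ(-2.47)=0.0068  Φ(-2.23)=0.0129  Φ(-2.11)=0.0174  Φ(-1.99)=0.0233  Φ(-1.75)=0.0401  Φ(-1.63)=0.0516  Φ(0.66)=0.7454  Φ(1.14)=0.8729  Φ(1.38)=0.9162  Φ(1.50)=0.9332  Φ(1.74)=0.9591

Lower: z₀ + z₁ = -0.212 + (-1.645) = -1.857; 1 − a(z₀+z₁) = 1 − (-0.044)(-1.857) = 0.9183; argument = -0.212 + (-1.857)/0.9183 = -2.2342 → -2.23.
α₁ = Φ(-2.23) = 0.0129; rank = round(250 × 0.0129) = 3; θ*₍3₎ = 25.02.
Upper: z₀ + z₂ = 1.433; 1 − a(z₀+z₂) = 1.0631; argument = 1.1360 → 1.14; α₂ = 0.8729; rank = 218; θ*₍218₎ = 32.03.

(25.02, 32.03)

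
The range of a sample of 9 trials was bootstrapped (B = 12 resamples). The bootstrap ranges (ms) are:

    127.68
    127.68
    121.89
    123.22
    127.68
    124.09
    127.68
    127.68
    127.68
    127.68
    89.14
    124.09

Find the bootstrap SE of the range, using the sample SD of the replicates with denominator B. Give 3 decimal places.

SE* = 10.422

Bootstrap SE is the standard deviation of the 12 replicate ranges.
Mean of replicates: (127.68 + 127.68 + 121.89 + 123.22 + 127.68 + 124.09 + 127.68 + 127.68 + 127.68 + 127.68 + 89.14 + 124.09) / 12 = 1476.1900 / 12 = 123.0158
Sum of squared deviations: (+4.6642)² + (+4.6642)² + (−1.1258)² + (+0.2042)² + (+4.6642)² + (+1.0742)² + (+4.6642)² + (+4.6642)² + (+4.6642)² + (+4.6642)² + (−33.8758)² + (+1.0742)² = 1303.4701
Variance = 1303.4701 / 12 = 108.6225
SE* = √108.6225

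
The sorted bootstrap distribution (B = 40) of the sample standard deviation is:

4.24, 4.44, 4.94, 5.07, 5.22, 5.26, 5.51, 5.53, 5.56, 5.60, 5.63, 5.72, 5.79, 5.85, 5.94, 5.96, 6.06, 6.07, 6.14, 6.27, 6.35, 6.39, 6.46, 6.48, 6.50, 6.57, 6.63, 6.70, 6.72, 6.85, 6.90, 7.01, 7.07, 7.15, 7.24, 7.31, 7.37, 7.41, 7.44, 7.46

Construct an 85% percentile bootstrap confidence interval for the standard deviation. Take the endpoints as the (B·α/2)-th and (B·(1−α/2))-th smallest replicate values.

α = 0.15; lower rank = 40 × 0.075 = 3; upper rank = 40 × 0.925 = 37.
The 3rd smallest replicate is 4.94; the 37th is 7.37.

(4.94, 7.37)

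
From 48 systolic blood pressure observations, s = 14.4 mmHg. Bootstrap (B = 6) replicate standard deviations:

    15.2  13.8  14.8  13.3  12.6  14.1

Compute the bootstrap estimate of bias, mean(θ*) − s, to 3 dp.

bias = −0.433

mean(θ*) = (15.2 + 13.8 + 14.8 + 13.3 + 12.6 + 14.1) / 6 = 13.9667
bias = 13.9667 − 14.4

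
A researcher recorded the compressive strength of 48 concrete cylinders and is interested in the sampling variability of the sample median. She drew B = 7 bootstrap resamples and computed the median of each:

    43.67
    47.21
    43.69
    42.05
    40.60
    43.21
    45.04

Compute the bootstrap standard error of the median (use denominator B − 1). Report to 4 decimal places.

SE* = 2.1080

Bootstrap SE is the standard deviation of the 7 replicate medians.
Mean of replicates: (43.67 + 47.21 + 43.69 + 42.05 + 40.60 + 43.21 + 45.04) / 7 = 305.47000 / 7 = 43.63857
Sum of squared deviations: (+0.03143)² + (+3.57143)² + (+0.05143)² + (−1.58857)² + (−3.03857)² + (−0.42857)² + (+1.40143)² = 26.66289
Variance = 26.66289 / 6 = 4.44381
SE* = √4.44381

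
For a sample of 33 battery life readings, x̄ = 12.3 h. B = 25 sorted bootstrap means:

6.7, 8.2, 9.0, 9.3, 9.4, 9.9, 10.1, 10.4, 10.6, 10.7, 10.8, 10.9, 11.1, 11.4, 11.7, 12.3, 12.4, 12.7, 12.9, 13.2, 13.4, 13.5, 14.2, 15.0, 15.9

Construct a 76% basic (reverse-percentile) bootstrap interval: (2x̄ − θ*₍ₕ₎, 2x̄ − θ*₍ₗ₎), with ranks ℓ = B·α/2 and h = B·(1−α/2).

(11.1, 15.6)

Percentile endpoints at ranks 3 and 22: θ*₍3₎ = 9.0, θ*₍22₎ = 13.5.
Basic interval reflects these around x̄:
  lower = 2 × 12.3 − 13.5 = 11.1
  upper = 2 × 12.3 − 9.0 = 15.6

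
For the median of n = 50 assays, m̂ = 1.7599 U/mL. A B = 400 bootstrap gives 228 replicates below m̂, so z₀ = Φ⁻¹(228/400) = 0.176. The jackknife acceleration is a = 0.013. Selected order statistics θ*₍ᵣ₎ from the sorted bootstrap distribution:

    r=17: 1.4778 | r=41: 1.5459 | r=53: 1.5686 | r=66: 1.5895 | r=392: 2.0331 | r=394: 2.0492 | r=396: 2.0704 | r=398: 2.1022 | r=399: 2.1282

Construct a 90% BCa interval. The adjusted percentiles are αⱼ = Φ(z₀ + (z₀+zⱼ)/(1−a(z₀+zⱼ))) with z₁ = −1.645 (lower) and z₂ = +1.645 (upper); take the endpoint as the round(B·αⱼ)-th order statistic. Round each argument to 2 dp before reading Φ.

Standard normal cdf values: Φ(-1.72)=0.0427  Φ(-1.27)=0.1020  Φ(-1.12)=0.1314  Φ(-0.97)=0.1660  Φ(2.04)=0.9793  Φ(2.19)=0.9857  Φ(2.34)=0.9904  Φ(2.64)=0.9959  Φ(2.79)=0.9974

Lower: z₀ + z₁ = 0.176 + (-1.645) = -1.469; 1 − a(z₀+z₁) = 1 − (0.013)(-1.469) = 1.0191; argument = 0.176 + (-1.469)/1.0191 = -1.2655 → -1.27.
α₁ = Φ(-1.27) = 0.1020; rank = round(400 × 0.1020) = 41; θ*₍41₎ = 1.5459.
Upper: z₀ + z₂ = 1.821; 1 − a(z₀+z₂) = 0.9763; argument = 2.0412 → 2.04; α₂ = 0.9793; rank = 392; θ*₍392₎ = 2.0331.

(1.5459, 2.0331)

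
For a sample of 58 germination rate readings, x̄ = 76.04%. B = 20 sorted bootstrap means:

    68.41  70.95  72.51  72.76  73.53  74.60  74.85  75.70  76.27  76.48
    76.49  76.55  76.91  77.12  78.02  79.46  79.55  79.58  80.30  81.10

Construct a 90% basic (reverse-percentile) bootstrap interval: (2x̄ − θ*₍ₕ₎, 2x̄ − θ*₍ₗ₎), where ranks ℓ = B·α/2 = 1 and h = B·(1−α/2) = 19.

Percentile endpoints at ranks 1 and 19: θ*₍1₎ = 68.41, θ*₍19₎ = 80.30.
Basic interval reflects these around x̄:
  lower = 2 × 76.04 − 80.30 = 71.78
  upper = 2 × 76.04 − 68.41 = 83.67

(71.78, 83.67)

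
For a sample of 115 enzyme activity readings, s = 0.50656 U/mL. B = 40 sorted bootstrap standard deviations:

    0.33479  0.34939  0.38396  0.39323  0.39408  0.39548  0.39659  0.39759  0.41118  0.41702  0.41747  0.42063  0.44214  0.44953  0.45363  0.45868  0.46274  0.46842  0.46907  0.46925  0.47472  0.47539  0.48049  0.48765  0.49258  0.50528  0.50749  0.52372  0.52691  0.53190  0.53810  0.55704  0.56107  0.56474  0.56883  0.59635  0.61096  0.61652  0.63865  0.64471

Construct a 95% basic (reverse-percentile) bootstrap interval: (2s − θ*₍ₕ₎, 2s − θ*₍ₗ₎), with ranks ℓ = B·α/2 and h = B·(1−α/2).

Percentile endpoints at ranks 1 and 39: θ*₍1₎ = 0.33479, θ*₍39₎ = 0.63865.
Basic interval reflects these around s:
  lower = 2 × 0.50656 − 0.63865 = 0.37447
  upper = 2 × 0.50656 − 0.33479 = 0.67833

(0.37447, 0.67833)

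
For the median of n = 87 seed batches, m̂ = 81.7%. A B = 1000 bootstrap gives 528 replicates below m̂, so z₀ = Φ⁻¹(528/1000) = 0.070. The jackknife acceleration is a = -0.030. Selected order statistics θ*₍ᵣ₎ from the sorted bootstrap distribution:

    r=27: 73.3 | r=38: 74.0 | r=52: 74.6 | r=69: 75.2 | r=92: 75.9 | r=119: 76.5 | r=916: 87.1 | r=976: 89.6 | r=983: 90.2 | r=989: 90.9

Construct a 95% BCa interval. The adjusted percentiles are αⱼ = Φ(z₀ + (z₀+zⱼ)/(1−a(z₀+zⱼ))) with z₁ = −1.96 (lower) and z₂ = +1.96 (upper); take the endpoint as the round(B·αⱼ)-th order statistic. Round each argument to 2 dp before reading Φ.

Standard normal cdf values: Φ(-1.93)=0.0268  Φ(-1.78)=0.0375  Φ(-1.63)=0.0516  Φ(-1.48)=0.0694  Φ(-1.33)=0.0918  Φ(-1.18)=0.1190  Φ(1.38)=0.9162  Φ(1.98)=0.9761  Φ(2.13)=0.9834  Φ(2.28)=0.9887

(73.3, 89.6)

Lower: z₀ + z₁ = 0.070 + (-1.960) = -1.890; 1 − a(z₀+z₁) = 1 − (-0.030)(-1.890) = 0.9433; argument = 0.070 + (-1.890)/0.9433 = -1.9336 → -1.93.
α₁ = Φ(-1.93) = 0.0268; rank = round(1000 × 0.0268) = 27; θ*₍27₎ = 73.3.
Upper: z₀ + z₂ = 2.030; 1 − a(z₀+z₂) = 1.0609; argument = 1.9835 → 1.98; α₂ = 0.9761; rank = 976; θ*₍976₎ = 89.6.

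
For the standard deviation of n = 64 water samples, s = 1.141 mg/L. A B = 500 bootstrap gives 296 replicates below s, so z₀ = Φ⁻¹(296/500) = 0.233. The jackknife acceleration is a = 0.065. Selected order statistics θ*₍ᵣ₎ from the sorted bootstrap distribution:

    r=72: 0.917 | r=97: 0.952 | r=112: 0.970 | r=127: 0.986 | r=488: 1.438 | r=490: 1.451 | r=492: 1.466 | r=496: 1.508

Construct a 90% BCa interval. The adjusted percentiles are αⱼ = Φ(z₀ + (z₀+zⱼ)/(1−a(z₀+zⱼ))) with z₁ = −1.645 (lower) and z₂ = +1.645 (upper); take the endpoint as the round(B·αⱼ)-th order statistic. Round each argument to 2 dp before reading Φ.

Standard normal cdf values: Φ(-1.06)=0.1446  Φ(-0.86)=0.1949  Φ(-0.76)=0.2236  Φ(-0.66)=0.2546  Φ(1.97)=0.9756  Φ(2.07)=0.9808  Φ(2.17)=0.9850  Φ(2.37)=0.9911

Lower: z₀ + z₁ = 0.233 + (-1.645) = -1.412; 1 − a(z₀+z₁) = 1 − (0.065)(-1.412) = 1.0918; argument = 0.233 + (-1.412)/1.0918 = -1.0603 → -1.06.
α₁ = Φ(-1.06) = 0.1446; rank = round(500 × 0.1446) = 72; θ*₍72₎ = 0.917.
Upper: z₀ + z₂ = 1.878; 1 − a(z₀+z₂) = 0.8779; argument = 2.3721 → 2.37; α₂ = 0.9911; rank = 496; θ*₍496₎ = 1.508.

(0.917, 1.508)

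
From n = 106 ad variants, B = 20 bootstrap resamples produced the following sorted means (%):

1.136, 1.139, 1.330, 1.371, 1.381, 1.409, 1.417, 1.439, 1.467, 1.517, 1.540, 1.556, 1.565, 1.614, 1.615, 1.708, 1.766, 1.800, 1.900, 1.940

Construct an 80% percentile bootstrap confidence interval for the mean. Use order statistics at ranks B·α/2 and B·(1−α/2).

(1.139, 1.800)

α = 0.20; lower rank = 20 × 0.100 = 2; upper rank = 20 × 0.900 = 18.
The 2nd smallest replicate is 1.139; the 18th is 1.800.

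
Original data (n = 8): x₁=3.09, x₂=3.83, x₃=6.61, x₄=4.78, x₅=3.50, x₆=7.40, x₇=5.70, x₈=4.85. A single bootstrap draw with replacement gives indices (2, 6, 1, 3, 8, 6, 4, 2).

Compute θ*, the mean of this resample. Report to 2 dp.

θ* = 5.22

Resample values: 3.83, 7.40, 3.09, 6.61, 4.85, 7.40, 4.78, 3.83.
Mean = (3.83 + 7.40 + 3.09 + 6.61 + 4.85 + 7.40 + 4.78 + 3.83) / 8 = 41.790 / 8 = 5.22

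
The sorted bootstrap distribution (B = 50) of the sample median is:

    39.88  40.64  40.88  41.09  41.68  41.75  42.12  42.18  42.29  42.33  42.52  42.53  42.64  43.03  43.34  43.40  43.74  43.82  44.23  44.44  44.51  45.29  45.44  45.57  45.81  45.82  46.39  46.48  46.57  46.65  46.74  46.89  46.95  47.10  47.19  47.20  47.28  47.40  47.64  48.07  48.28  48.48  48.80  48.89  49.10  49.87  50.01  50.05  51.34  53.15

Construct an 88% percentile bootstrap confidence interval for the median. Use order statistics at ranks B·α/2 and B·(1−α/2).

α = 0.12; lower rank = 50 × 0.060 = 3; upper rank = 50 × 0.940 = 47.
The 3rd smallest replicate is 40.88; the 47th is 50.01.

(40.88, 50.01)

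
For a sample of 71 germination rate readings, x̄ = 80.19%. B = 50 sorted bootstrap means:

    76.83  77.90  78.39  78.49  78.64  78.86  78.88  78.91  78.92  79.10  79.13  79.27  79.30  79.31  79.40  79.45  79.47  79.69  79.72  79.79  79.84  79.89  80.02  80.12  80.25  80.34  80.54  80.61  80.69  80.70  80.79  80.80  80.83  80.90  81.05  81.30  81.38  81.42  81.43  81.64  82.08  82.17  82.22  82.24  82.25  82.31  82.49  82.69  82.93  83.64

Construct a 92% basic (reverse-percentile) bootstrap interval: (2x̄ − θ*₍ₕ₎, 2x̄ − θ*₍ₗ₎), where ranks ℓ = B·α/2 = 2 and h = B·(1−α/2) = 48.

(77.69, 82.48)

Percentile endpoints at ranks 2 and 48: θ*₍2₎ = 77.90, θ*₍48₎ = 82.69.
Basic interval reflects these around x̄:
  lower = 2 × 80.19 − 82.69 = 77.69
  upper = 2 × 80.19 − 77.90 = 82.48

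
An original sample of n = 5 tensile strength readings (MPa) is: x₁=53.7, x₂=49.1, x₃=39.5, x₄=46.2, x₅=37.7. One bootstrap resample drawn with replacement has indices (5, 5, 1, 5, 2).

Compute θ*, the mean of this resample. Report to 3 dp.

θ* = 43.180

Resample values: 37.7, 37.7, 53.7, 37.7, 49.1.
Mean = (37.7 + 37.7 + 53.7 + 37.7 + 49.1) / 5 = 215.90 / 5 = 43.180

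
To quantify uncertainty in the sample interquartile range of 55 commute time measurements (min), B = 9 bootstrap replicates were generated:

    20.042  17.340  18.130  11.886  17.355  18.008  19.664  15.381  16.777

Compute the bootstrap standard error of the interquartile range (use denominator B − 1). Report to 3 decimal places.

SE* = 2.435

Bootstrap SE is the standard deviation of the 9 replicate interquartile ranges.
Mean of replicates: (20.042 + 17.340 + 18.130 + 11.886 + 17.355 + 18.008 + 19.664 + 15.381 + 16.777) / 9 = 154.5830 / 9 = 17.1759
Sum of squared deviations: (+2.8661)² + (+0.1641)² + (+0.9541)² + (−5.2899)² + (+0.1791)² + (+0.8321)² + (+2.4881)² + (−1.7949)² + (−0.3989)² = 47.4307
Variance = 47.4307 / 8 = 5.9288
SE* = √5.9288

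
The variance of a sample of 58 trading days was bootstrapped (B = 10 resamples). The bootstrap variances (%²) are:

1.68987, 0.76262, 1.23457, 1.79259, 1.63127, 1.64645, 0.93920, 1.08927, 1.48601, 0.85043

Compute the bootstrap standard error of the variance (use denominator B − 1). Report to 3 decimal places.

SE* = 0.384

Bootstrap SE is the standard deviation of the 10 replicate variances.
Mean of replicates: (1.68987 + 0.76262 + 1.23457 + 1.79259 + 1.63127 + 1.64645 + 0.93920 + 1.08927 + 1.48601 + 0.85043) / 10 = 13.122280 / 10 = 1.312228
Sum of squared deviations: (+0.377642)² + (−0.549608)² + (−0.077658)² + (+0.480362)² + (+0.319042)² + (+0.334222)² + (−0.373028)² + (−0.222958)² + (+0.173782)² + (−0.461798)² = 1.327271
Variance = 1.327271 / 9 = 0.147475
SE* = √0.147475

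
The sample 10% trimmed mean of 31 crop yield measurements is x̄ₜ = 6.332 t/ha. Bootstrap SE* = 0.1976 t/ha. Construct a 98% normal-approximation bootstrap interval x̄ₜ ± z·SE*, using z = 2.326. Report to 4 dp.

Margin = 2.326 × 0.1976 = 0.45962
Interval: 6.332 ± 0.45962

(5.8724, 6.7916)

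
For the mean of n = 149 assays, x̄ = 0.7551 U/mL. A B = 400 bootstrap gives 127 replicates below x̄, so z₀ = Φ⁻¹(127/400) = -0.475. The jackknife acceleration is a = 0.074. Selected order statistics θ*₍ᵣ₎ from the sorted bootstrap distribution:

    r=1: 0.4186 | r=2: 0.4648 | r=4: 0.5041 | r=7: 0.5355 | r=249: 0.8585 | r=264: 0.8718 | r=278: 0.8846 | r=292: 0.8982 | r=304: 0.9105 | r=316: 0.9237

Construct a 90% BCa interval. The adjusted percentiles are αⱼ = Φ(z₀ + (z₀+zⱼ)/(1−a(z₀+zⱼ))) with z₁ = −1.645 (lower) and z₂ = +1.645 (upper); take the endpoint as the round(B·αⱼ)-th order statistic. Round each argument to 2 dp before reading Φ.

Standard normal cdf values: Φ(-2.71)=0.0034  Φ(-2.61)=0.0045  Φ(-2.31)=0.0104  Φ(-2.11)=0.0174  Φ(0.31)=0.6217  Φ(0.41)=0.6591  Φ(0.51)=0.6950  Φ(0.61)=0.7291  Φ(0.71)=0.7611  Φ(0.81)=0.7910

(0.5041, 0.9237)

Lower: z₀ + z₁ = -0.475 + (-1.645) = -2.120; 1 − a(z₀+z₁) = 1 − (0.074)(-2.120) = 1.1569; argument = -0.475 + (-2.120)/1.1569 = -2.3075 → -2.31.
α₁ = Φ(-2.31) = 0.0104; rank = round(400 × 0.0104) = 4; θ*₍4₎ = 0.5041.
Upper: z₀ + z₂ = 1.170; 1 − a(z₀+z₂) = 0.9134; argument = 0.8059 → 0.81; α₂ = 0.7910; rank = 316; θ*₍316₎ = 0.9237.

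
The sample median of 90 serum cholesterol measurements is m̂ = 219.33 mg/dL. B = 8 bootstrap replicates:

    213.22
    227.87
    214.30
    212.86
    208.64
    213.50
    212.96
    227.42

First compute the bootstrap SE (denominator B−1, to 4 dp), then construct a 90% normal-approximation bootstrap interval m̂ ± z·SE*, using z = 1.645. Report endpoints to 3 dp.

(207.525, 231.135)

Mean of replicates = 216.3462; sum of squared deviations = 360.4934; SE* = √(360.4934/7) = 7.1763
Margin = 1.645 × 7.1763 = 11.8050
Interval: 219.33 ± 11.8050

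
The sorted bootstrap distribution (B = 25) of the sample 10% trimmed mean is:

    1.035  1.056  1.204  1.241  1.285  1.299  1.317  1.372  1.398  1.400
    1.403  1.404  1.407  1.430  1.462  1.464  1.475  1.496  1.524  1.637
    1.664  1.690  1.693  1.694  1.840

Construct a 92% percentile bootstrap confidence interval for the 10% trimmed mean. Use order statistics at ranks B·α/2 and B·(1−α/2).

(1.035, 1.694)

α = 0.08; lower rank = 25 × 0.040 = 1; upper rank = 25 × 0.960 = 24.
The 1st smallest replicate is 1.035; the 24th is 1.694.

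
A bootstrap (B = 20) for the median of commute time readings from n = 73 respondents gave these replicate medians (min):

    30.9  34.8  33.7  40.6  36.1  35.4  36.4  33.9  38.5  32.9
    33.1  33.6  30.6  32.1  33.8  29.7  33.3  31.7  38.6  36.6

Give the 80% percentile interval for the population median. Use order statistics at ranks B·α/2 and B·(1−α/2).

Sorted replicates: 29.7, 30.6, 30.9, 31.7, 32.1, 32.9, 33.1, 33.3, 33.6, 33.7, 33.8, 33.9, 34.8, 35.4, 36.1, 36.4, 36.6, 38.5, 38.6, 40.6
α = 0.20; lower rank = 20 × 0.100 = 2; upper rank = 20 × 0.900 = 18.
The 2nd smallest replicate is 30.6; the 18th is 38.5.

(30.6, 38.5)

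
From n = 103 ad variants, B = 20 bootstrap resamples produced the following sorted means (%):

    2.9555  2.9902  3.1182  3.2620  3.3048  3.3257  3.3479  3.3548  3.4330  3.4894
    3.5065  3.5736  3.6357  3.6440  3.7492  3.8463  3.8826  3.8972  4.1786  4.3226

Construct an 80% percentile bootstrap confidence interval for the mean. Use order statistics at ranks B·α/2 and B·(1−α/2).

(2.9902, 3.8972)

α = 0.20; lower rank = 20 × 0.100 = 2; upper rank = 20 × 0.900 = 18.
The 2nd smallest replicate is 2.9902; the 18th is 3.8972.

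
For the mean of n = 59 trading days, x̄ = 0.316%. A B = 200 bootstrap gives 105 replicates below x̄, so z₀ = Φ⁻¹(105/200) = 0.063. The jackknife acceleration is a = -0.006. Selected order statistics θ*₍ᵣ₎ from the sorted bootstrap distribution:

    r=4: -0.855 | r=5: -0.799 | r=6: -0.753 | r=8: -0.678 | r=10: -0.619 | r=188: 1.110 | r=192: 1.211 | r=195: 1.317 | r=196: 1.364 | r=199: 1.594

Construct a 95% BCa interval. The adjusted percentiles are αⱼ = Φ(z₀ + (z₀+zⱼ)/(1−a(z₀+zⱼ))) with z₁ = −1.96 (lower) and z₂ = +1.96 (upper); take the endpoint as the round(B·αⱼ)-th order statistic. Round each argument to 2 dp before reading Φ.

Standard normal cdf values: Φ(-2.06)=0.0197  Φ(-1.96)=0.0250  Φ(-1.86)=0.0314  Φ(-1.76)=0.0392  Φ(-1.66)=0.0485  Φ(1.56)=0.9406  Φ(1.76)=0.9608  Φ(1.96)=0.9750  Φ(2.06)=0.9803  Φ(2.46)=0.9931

(-0.753, 1.364)

Lower: z₀ + z₁ = 0.063 + (-1.960) = -1.897; 1 − a(z₀+z₁) = 1 − (-0.006)(-1.897) = 0.9886; argument = 0.063 + (-1.897)/0.9886 = -1.8558 → -1.86.
α₁ = Φ(-1.86) = 0.0314; rank = round(200 × 0.0314) = 6; θ*₍6₎ = -0.753.
Upper: z₀ + z₂ = 2.023; 1 − a(z₀+z₂) = 1.0121; argument = 2.0617 → 2.06; α₂ = 0.9803; rank = 196; θ*₍196₎ = 1.364.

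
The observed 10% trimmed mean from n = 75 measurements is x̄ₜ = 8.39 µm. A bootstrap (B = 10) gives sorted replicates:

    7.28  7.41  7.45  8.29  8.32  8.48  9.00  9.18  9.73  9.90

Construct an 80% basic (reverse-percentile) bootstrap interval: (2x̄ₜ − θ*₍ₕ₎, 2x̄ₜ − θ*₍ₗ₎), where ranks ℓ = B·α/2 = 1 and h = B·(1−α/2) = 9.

Percentile endpoints at ranks 1 and 9: θ*₍1₎ = 7.28, θ*₍9₎ = 9.73.
Basic interval reflects these around x̄ₜ:
  lower = 2 × 8.39 − 9.73 = 7.05
  upper = 2 × 8.39 − 7.28 = 9.50

(7.05, 9.50)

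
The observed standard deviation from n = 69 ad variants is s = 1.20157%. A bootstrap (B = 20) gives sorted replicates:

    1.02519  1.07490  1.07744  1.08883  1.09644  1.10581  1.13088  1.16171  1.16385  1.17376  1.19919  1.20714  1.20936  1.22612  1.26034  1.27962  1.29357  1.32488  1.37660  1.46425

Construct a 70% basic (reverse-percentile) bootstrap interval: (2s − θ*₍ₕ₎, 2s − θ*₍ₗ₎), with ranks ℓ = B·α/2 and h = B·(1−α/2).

Percentile endpoints at ranks 3 and 17: θ*₍3₎ = 1.07744, θ*₍17₎ = 1.29357.
Basic interval reflects these around s:
  lower = 2 × 1.20157 − 1.29357 = 1.10957
  upper = 2 × 1.20157 − 1.07744 = 1.32570

(1.10957, 1.32570)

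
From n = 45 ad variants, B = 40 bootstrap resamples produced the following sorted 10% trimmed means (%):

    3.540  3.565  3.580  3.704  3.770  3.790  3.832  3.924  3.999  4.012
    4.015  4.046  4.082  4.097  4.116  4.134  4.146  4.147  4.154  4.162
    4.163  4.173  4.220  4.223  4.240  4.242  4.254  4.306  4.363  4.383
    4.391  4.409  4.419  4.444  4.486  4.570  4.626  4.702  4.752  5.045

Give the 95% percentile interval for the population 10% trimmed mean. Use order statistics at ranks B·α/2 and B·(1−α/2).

(3.540, 4.752)

α = 0.05; lower rank = 40 × 0.025 = 1; upper rank = 40 × 0.975 = 39.
The 1st smallest replicate is 3.540; the 39th is 4.752.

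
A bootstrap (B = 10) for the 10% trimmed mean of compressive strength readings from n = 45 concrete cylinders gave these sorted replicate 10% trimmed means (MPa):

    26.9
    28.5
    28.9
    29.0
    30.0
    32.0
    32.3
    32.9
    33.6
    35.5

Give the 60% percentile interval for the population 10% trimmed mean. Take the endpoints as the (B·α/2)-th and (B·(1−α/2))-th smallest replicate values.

α = 0.40; lower rank = 10 × 0.200 = 2; upper rank = 10 × 0.800 = 8.
The 2nd smallest replicate is 28.5; the 8th is 32.9.

(28.5, 32.9)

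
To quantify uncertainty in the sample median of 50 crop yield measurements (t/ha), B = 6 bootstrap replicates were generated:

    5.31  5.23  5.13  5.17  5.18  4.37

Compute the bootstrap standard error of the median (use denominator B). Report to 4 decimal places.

SE* = 0.3159

Bootstrap SE is the standard deviation of the 6 replicate medians.
Mean of replicates: (5.31 + 5.23 + 5.13 + 5.17 + 5.18 + 4.37) / 6 = 30.39000 / 6 = 5.06500
Sum of squared deviations: (+0.24500)² + (+0.16500)² + (+0.06500)² + (+0.10500)² + (+0.11500)² + (−0.69500)² = 0.59875
Variance = 0.59875 / 6 = 0.09979
SE* = √0.09979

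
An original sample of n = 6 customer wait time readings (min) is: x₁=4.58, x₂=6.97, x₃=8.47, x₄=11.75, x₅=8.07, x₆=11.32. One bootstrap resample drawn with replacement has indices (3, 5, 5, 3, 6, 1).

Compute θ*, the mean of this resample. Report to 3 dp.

θ* = 8.163

Resample values: 8.47, 8.07, 8.07, 8.47, 11.32, 4.58.
Mean = (8.47 + 8.07 + 8.07 + 8.47 + 11.32 + 4.58) / 6 = 48.980 / 6 = 8.163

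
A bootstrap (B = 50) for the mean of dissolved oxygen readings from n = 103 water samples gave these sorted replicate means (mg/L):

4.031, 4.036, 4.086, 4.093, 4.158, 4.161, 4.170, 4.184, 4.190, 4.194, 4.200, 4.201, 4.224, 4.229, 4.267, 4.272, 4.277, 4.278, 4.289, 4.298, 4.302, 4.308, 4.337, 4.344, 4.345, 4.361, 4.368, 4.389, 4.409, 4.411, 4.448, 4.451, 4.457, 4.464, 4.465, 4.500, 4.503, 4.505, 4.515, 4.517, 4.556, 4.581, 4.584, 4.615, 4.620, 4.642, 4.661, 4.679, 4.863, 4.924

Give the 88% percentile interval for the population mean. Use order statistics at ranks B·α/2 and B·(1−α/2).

α = 0.12; lower rank = 50 × 0.060 = 3; upper rank = 50 × 0.940 = 47.
The 3rd smallest replicate is 4.086; the 47th is 4.661.

(4.086, 4.661)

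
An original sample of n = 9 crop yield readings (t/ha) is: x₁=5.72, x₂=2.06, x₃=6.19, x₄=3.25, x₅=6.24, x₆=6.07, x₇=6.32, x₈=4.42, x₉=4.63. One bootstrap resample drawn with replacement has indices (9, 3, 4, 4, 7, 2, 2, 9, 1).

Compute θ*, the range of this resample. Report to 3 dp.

Resample values: 4.63, 6.19, 3.25, 3.25, 6.32, 2.06, 2.06, 4.63, 5.72.
Range = 6.32 − 2.06 = 4.260

θ* = 4.260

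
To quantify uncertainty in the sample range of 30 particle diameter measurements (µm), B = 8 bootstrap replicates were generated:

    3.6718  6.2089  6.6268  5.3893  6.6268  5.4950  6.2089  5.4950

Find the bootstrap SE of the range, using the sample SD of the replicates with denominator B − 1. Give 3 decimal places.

Bootstrap SE is the standard deviation of the 8 replicate ranges.
Mean of replicates: (3.6718 + 6.2089 + 6.6268 + 5.3893 + 6.6268 + 5.4950 + 6.2089 + 5.4950) / 8 = 45.72250 / 8 = 5.71531
Sum of squared deviations: (−2.04351)² + (+0.49359)² + (+0.91149)² + (−0.32601)² + (+0.91149)² + (−0.22031)² + (+0.49359)² + (−0.22031)² = 6.52818
Variance = 6.52818 / 7 = 0.93260
SE* = √0.93260

SE* = 0.966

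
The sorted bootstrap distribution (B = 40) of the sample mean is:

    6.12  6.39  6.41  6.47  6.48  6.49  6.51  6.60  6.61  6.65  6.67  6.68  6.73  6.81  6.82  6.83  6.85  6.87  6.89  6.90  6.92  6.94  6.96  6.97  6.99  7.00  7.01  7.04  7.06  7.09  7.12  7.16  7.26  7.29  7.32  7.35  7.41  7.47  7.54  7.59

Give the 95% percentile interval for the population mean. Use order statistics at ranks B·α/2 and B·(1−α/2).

α = 0.05; lower rank = 40 × 0.025 = 1; upper rank = 40 × 0.975 = 39.
The 1st smallest replicate is 6.12; the 39th is 7.54.

(6.12, 7.54)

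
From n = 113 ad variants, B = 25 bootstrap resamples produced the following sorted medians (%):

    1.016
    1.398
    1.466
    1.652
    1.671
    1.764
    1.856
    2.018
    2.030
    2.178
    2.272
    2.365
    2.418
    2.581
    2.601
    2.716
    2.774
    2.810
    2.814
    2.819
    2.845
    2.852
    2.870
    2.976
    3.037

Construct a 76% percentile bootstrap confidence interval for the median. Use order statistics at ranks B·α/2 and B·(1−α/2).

(1.466, 2.852)

α = 0.24; lower rank = 25 × 0.120 = 3; upper rank = 25 × 0.880 = 22.
The 3rd smallest replicate is 1.466; the 22nd is 2.852.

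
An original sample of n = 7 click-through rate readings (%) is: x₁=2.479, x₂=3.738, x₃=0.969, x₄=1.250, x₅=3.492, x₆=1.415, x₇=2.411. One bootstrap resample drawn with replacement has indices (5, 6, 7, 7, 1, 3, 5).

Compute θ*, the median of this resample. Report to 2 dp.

θ* = 2.41

Resample values: 3.492, 1.415, 2.411, 2.411, 2.479, 0.969, 3.492.
Sorted: 0.969, 1.415, 2.411, 2.411, 2.479, 3.492, 3.492
Median = middle value = 2.41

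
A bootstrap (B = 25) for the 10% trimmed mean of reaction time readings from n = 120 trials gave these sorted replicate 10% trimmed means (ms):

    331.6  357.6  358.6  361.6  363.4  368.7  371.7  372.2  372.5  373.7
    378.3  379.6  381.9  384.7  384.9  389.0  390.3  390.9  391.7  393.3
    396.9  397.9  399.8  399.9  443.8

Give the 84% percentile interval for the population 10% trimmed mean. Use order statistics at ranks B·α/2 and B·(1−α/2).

(357.6, 399.8)

α = 0.16; lower rank = 25 × 0.080 = 2; upper rank = 25 × 0.920 = 23.
The 2nd smallest replicate is 357.6; the 23rd is 399.8.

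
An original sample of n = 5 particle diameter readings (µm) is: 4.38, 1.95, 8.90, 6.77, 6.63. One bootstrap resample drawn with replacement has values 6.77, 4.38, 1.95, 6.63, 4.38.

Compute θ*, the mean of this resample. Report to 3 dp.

Mean = (6.77 + 4.38 + 1.95 + 6.63 + 4.38) / 5 = 24.110 / 5 = 4.822

θ* = 4.822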